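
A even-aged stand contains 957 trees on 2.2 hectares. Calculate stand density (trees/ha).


Formula: Stand Density = N_trees / Area_ha
Density = 957 trees / 2.2 ha
Density = 435 trees/ha

435


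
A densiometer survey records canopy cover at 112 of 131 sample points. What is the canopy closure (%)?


Formula: Canopy closure = covered points / total points * 100
Closure = 112 / 131 * 100
Closure = 0.855 * 100 = 85.5%

85.5


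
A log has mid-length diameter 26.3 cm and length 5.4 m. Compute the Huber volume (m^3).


Huber: V = Am * L,  Am = pi*(Dm/200)^2
Am = pi*(26.3/200)^2 = 0.054325 m^2
V = 0.054325*5.4 = 0.2934 m^3

0.2934


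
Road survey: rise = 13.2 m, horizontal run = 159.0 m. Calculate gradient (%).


Formula: Gradient = rise / run * 100
Gradient = 13.2 / 159.0 * 100 = 8.3%

8.3


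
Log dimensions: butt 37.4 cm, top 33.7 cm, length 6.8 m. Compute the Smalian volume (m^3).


Smalian: V = (A1 + A2)/2 * L,  A = pi*(D/200)^2
A1 = pi*(37.4/200)^2 = 0.109858 m^2
A2 = pi*(33.7/200)^2 = 0.089197 m^2
V = (0.109858+0.089197)/2*6.8 = 0.6768 m^3

0.6768


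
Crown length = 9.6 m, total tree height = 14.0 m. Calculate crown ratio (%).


Formula: Crown Ratio = (Crown Length / Total Height) * 100
CR = (9.6 m / 14.0 m) * 100
CR = 0.6857 * 100 = 68.6%

68.6


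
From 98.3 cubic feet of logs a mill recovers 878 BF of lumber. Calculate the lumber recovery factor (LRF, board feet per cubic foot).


Formula: LRF = Lumber Output (BF) / Log Input (ft^3)
LRF = 878 BF / 98.3 ft^3
LRF = 8.93 BF/ft^3

8.93


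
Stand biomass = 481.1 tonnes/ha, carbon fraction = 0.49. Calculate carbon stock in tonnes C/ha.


Formula: Carbon Stock = Biomass * Carbon Fraction
C = 481.1 t/ha * 0.49
C = 235.7 t C/ha

235.7


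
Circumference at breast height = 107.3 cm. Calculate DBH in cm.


Formula: DBH = C / pi
DBH = 107.3 / pi
pi = 3.14159...
DBH = 34.2 cm

34.2


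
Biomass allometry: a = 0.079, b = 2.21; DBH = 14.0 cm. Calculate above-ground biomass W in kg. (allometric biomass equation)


Formula: W = a * DBH^b  (allometric power law)
DBH^b = 14.0^2.21 = 341.1481
W = 0.079 * 341.1481 = 27.0 kg

27.0


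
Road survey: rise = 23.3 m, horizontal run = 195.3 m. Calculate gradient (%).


Formula: Gradient = rise / run * 100
Gradient = 23.3 / 195.3 * 100 = 11.9%

11.9


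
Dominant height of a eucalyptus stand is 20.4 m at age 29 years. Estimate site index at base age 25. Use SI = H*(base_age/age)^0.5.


Formula: SI = H_dom * (base_age / age)^0.5
Age ratio = 25 / 29 = 0.86207
sqrt(age_ratio) = 0.92848
SI = 20.4 * 0.92848 = 18.9 m

18.9


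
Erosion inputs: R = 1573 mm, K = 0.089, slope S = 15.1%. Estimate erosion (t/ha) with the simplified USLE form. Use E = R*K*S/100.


Formula: E = R * K * S / 100  (simplified USLE)
R * K = 1573 * 0.089 = 139.997
E = 139.997 * 15.1 / 100 = 21.14 t/ha

21.14


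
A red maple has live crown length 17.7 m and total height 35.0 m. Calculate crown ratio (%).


Formula: Crown Ratio = (Crown Length / Total Height) * 100
CR = (17.7 m / 35.0 m) * 100
CR = 0.5057 * 100 = 50.6%

50.6


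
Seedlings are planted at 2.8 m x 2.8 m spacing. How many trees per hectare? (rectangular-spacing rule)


Formula: TPH = 10000 m^2/ha / (spacing_x * spacing_y)
Area per tree = 2.8 m * 2.8 m = 7.84 m^2
TPH = 10000 / 7.84 = 1276 trees/ha

1276


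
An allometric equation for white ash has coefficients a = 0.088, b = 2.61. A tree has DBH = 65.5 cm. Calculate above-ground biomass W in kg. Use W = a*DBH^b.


Formula: W = a * DBH^b  (allometric power law)
DBH^b = 65.5^2.61 = 55003.4326
W = 0.088 * 55003.4326 = 4840.3 kg

4840.3


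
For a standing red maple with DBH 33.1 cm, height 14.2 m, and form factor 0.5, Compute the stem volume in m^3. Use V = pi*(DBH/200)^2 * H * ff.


Formula: V = pi * (DBH/200)^2 * H * ff
Radius = DBH/200 = 33.1/200 = 0.1655 m
Radius^2 = 0.1655^2 = 0.02739025 m^2
V = pi * 0.02739025 * 14.2 * 0.5
V = 0.611 m^3

0.611


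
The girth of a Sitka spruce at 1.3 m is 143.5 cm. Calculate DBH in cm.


Formula: DBH = C / pi
DBH = 143.5 / pi
pi = 3.14159...
DBH = 45.7 cm

45.7


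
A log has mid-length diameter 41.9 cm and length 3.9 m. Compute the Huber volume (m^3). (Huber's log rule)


Huber: V = Am * L,  Am = pi*(Dm/200)^2
Am = pi*(41.9/200)^2 = 0.137885 m^2
V = 0.137885*3.9 = 0.5378 m^3

0.5378


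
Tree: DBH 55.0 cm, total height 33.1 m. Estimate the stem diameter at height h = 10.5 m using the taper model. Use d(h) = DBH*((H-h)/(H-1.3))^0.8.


Taper: d(h) = DBH * ((H - h) / (H - 1.3))^0.8
Numerator = H - h = 33.1 - 10.5 = 22.6 m
Denominator = H - 1.3 = 33.1 - 1.3 = 31.8 m
Ratio = 22.6 / 31.8 = 0.71069
d = 55.0 * 0.71069^0.8 = 41.9 cm

41.9


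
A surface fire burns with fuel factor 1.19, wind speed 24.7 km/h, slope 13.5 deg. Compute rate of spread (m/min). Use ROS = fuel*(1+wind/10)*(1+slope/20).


Formula: ROS = fuel * (1 + wind/10) * (1 + slope/20)
Wind factor = 1 + 24.7/10 = 3.47
Slope factor = 1 + 13.5/20 = 1.675
ROS = 1.19 * 3.47 * 1.675 = 6.92 m/min

6.92


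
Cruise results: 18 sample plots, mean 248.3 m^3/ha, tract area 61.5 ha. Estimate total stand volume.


Formula: Total Volume = Mean Volume per ha * Total Area
Total Volume = 248.3 m^3/ha * 61.5 ha
Total Volume = 15270 m^3

15270


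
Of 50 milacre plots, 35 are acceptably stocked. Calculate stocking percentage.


Formula: Stocking % = stocked plots / total plots * 100
Stocking = 35 / 50 * 100
Stocking = 0.7 * 100 = 70.0%

70.0


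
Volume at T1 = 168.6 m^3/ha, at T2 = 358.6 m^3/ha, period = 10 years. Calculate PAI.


Formula: PAI = (V_T2 - V_T1) / (T2 - T1)
Volume increment = 358.6 - 168.6 = 190.0 m^3/ha
PAI = 190.0 / 10 = 19.0 m^3/ha/year

19.0


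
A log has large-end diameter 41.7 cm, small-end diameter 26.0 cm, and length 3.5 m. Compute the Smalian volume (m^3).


Smalian: V = (A1 + A2)/2 * L,  A = pi*(D/200)^2
A1 = pi*(41.7/200)^2 = 0.136572 m^2
A2 = pi*(26.0/200)^2 = 0.053093 m^2
V = (0.136572+0.053093)/2*3.5 = 0.3319 m^3

0.3319


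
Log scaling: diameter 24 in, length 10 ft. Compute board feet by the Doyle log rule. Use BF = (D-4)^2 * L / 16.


Doyle: BF = (D - 4)^2 * L / 16
Adjusted diameter = 24 - 4 = 20 in
(D-4)^2 = 20^2 = 400
BF = 400 * 10 / 16 = 250 BF

250


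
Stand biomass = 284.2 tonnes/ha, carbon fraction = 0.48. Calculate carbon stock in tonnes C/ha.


Formula: Carbon Stock = Biomass * Carbon Fraction
C = 284.2 t/ha * 0.48
C = 136.4 t C/ha

136.4


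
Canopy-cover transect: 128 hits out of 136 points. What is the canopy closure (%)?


Formula: Canopy closure = covered points / total points * 100
Closure = 128 / 136 * 100
Closure = 0.9412 * 100 = 94.1%

94.1


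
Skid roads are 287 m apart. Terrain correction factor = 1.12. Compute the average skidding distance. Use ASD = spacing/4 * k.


Formula: ASD = (spacing / 4) * correction
Uncorrected distance = spacing / 4 = 287 / 4 = 71.75 m
ASD = 71.75 * 1.12 = 80 m

80


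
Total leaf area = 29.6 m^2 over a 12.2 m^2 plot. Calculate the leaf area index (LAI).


Formula: LAI = total leaf area / ground area  (dimensionless)
LAI = 29.6 m^2 / 12.2 m^2
LAI = 2.43

2.43


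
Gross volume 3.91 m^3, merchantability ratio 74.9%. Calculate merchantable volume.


Formula: MV = V_total * (merchantable_pct / 100)
Merchantable fraction = 74.9% / 100 = 0.749
MV = 3.91 m^3 * 0.749 = 2.929 m^3

2.929


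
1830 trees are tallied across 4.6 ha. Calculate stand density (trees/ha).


Formula: Stand Density = N_trees / Area_ha
Density = 1830 trees / 4.6 ha
Density = 398 trees/ha

398


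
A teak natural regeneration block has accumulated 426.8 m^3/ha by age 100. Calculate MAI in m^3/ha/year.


Formula: MAI = Total Volume / Stand Age
MAI = 426.8 m^3/ha / 100 years
MAI = 4.27 m^3/ha/year

4.27


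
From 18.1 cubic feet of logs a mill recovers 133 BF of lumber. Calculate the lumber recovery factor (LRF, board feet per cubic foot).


Formula: LRF = Lumber Output (BF) / Log Input (ft^3)
LRF = 133 BF / 18.1 ft^3
LRF = 7.35 BF/ft^3

7.35


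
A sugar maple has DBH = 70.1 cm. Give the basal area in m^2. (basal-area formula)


Formula: BA = pi * (DBH/2)^2 / 10000  (cm^2 to m^2)
Radius = DBH/2 = 70.1/2 = 35.05 cm
BA = pi * 35.05^2 / 10000
   = 3859.4544 cm^2 / 10000
   = 0.3859 m^2

0.3859


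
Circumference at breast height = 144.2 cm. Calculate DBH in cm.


Formula: DBH = C / pi
DBH = 144.2 / pi
pi = 3.14159...
DBH = 45.9 cm

45.9


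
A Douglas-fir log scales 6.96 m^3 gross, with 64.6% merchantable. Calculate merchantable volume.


Formula: MV = V_total * (merchantable_pct / 100)
Merchantable fraction = 64.6% / 100 = 0.646
MV = 6.96 m^3 * 0.646 = 4.496 m^3

4.496


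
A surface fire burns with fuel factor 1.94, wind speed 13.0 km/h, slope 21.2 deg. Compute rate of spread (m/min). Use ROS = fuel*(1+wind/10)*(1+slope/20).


Formula: ROS = fuel * (1 + wind/10) * (1 + slope/20)
Wind factor = 1 + 13.0/10 = 2.3
Slope factor = 1 + 21.2/20 = 2.06
ROS = 1.94 * 2.3 * 2.06 = 9.19 m/min

9.19


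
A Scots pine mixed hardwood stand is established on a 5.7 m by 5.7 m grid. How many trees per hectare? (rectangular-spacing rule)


Formula: TPH = 10000 m^2/ha / (spacing_x * spacing_y)
Area per tree = 5.7 m * 5.7 m = 32.49 m^2
TPH = 10000 / 32.49 = 308 trees/ha

308


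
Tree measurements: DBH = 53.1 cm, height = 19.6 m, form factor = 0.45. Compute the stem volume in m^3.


Formula: V = pi * (DBH/200)^2 * H * ff
Radius = DBH/200 = 53.1/200 = 0.2655 m
Radius^2 = 0.2655^2 = 0.07049025 m^2
V = pi * 0.07049025 * 19.6 * 0.45
V = 1.953 m^3

1.953


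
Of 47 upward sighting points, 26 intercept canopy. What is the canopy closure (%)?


Formula: Canopy closure = covered points / total points * 100
Closure = 26 / 47 * 100
Closure = 0.5532 * 100 = 55.3%

55.3


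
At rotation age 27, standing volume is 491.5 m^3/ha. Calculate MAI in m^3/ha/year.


Formula: MAI = Total Volume / Stand Age
MAI = 491.5 m^3/ha / 27 years
MAI = 18.2 m^3/ha/year

18.2


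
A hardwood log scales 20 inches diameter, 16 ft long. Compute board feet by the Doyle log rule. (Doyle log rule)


Doyle: BF = (D - 4)^2 * L / 16
Adjusted diameter = 20 - 4 = 16 in
(D-4)^2 = 16^2 = 256
BF = 256 * 16 / 16 = 256 BF

256


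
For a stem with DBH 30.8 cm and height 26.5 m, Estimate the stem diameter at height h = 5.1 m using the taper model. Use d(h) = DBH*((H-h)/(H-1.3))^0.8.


Taper: d(h) = DBH * ((H - h) / (H - 1.3))^0.8
Numerator = H - h = 26.5 - 5.1 = 21.4 m
Denominator = H - 1.3 = 26.5 - 1.3 = 25.2 m
Ratio = 21.4 / 25.2 = 0.84921
d = 30.8 * 0.84921^0.8 = 27.0 cm

27.0


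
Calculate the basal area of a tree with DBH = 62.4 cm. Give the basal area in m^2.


Formula: BA = pi * (DBH/2)^2 / 10000  (cm^2 to m^2)
Radius = DBH/2 = 62.4/2 = 31.2 cm
BA = pi * 31.2^2 / 10000
   = 3058.152 cm^2 / 10000
   = 0.3058 m^2

0.3058


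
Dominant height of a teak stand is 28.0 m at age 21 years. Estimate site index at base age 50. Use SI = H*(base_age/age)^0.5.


Formula: SI = H_dom * (base_age / age)^0.5
Age ratio = 50 / 21 = 2.38095
sqrt(age_ratio) = 1.54303
SI = 28.0 * 1.54303 = 43.2 m

43.2


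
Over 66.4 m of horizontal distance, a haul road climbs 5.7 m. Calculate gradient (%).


Formula: Gradient = rise / run * 100
Gradient = 5.7 / 66.4 * 100 = 8.6%

8.6


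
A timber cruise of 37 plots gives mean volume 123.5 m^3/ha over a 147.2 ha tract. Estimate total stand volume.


Formula: Total Volume = Mean Volume per ha * Total Area
Total Volume = 123.5 m^3/ha * 147.2 ha
Total Volume = 18179 m^3

18179


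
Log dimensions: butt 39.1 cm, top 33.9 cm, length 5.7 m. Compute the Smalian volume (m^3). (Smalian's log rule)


Smalian: V = (A1 + A2)/2 * L,  A = pi*(D/200)^2
A1 = pi*(39.1/200)^2 = 0.120072 m^2
A2 = pi*(33.9/200)^2 = 0.090259 m^2
V = (0.120072+0.090259)/2*5.7 = 0.5994 m^3

0.5994


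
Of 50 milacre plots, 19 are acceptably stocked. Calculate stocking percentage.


Formula: Stocking % = stocked plots / total plots * 100
Stocking = 19 / 50 * 100
Stocking = 0.38 * 100 = 38.0%

38.0


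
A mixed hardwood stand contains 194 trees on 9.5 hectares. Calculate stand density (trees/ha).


Formula: Stand Density = N_trees / Area_ha
Density = 194 trees / 9.5 ha
Density = 20 trees/ha

20


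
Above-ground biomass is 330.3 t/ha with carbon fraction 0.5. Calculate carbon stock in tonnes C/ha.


Formula: Carbon Stock = Biomass * Carbon Fraction
C = 330.3 t/ha * 0.5
C = 165.2 t C/ha

165.2


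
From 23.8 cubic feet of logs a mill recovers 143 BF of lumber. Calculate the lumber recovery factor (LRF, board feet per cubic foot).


Formula: LRF = Lumber Output (BF) / Log Input (ft^3)
LRF = 143 BF / 23.8 ft^3
LRF = 6.01 BF/ft^3

6.01


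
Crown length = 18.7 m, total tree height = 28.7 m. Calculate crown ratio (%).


Formula: Crown Ratio = (Crown Length / Total Height) * 100
CR = (18.7 m / 28.7 m) * 100
CR = 0.6516 * 100 = 65.2%

65.2


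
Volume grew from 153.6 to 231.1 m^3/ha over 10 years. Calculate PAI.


Formula: PAI = (V_T2 - V_T1) / (T2 - T1)
Volume increment = 231.1 - 153.6 = 77.5 m^3/ha
PAI = 77.5 / 10 = 7.75 m^3/ha/year

7.75


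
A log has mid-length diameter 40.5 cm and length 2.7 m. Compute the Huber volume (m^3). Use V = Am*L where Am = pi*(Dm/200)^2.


Huber: V = Am * L,  Am = pi*(Dm/200)^2
Am = pi*(40.5/200)^2 = 0.128825 m^2
V = 0.128825*2.7 = 0.3478 m^3

0.3478


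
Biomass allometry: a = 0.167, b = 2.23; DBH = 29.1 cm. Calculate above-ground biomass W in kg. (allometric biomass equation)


Formula: W = a * DBH^b  (allometric power law)
DBH^b = 29.1^2.23 = 1838.5751
W = 0.167 * 1838.5751 = 307.0 kg

307.0


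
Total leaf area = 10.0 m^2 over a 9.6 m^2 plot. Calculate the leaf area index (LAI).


Formula: LAI = total leaf area / ground area  (dimensionless)
LAI = 10.0 m^2 / 9.6 m^2
LAI = 1.04

1.04


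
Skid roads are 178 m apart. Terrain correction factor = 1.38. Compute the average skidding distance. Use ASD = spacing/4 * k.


Formula: ASD = (spacing / 4) * correction
Uncorrected distance = spacing / 4 = 178 / 4 = 44.5 m
ASD = 44.5 * 1.38 = 61 m

61


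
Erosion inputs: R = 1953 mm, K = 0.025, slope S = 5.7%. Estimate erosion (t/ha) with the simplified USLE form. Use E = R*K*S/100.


Formula: E = R * K * S / 100  (simplified USLE)
R * K = 1953 * 0.025 = 48.825
E = 48.825 * 5.7 / 100 = 2.78 t/ha

2.78


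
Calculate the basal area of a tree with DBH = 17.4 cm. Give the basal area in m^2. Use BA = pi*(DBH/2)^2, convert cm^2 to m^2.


Formula: BA = pi * (DBH/2)^2 / 10000  (cm^2 to m^2)
Radius = DBH/2 = 17.4/2 = 8.7 cm
BA = pi * 8.7^2 / 10000
   = 237.7871 cm^2 / 10000
   = 0.0238 m^2

0.0238


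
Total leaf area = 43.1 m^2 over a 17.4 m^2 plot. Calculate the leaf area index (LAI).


Formula: LAI = total leaf area / ground area  (dimensionless)
LAI = 43.1 m^2 / 17.4 m^2
LAI = 2.48

2.48


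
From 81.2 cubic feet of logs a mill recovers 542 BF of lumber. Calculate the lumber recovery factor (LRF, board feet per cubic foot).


Formula: LRF = Lumber Output (BF) / Log Input (ft^3)
LRF = 542 BF / 81.2 ft^3
LRF = 6.67 BF/ft^3

6.67


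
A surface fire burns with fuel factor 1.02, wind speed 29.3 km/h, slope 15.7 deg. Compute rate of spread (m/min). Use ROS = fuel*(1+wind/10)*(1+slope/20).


Formula: ROS = fuel * (1 + wind/10) * (1 + slope/20)
Wind factor = 1 + 29.3/10 = 3.93
Slope factor = 1 + 15.7/20 = 1.785
ROS = 1.02 * 3.93 * 1.785 = 7.16 m/min

7.16


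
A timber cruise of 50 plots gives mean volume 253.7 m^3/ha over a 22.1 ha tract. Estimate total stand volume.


Formula: Total Volume = Mean Volume per ha * Total Area
Total Volume = 253.7 m^3/ha * 22.1 ha
Total Volume = 5607 m^3

5607


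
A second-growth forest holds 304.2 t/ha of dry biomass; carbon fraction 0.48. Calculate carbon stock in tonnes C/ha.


Formula: Carbon Stock = Biomass * Carbon Fraction
C = 304.2 t/ha * 0.48
C = 146.0 t C/ha

146.0


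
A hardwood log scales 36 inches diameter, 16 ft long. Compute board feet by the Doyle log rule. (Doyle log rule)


Doyle: BF = (D - 4)^2 * L / 16
Adjusted diameter = 36 - 4 = 32 in
(D-4)^2 = 32^2 = 1024
BF = 1024 * 16 / 16 = 1024 BF

1024


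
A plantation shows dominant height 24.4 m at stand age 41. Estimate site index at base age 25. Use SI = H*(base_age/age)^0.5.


Formula: SI = H_dom * (base_age / age)^0.5
Age ratio = 25 / 41 = 0.60976
sqrt(age_ratio) = 0.78087
SI = 24.4 * 0.78087 = 19.1 m

19.1


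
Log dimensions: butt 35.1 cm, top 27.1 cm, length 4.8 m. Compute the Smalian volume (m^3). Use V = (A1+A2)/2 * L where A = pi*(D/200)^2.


Smalian: V = (A1 + A2)/2 * L,  A = pi*(D/200)^2
A1 = pi*(35.1/200)^2 = 0.096762 m^2
A2 = pi*(27.1/200)^2 = 0.05768 m^2
V = (0.096762+0.05768)/2*4.8 = 0.3707 m^3

0.3707


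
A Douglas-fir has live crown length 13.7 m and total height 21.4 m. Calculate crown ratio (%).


Formula: Crown Ratio = (Crown Length / Total Height) * 100
CR = (13.7 m / 21.4 m) * 100
CR = 0.6402 * 100 = 64.0%

64.0


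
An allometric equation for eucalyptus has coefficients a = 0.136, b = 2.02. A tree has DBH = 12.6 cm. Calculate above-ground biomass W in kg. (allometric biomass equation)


Formula: W = a * DBH^b  (allometric power law)
DBH^b = 12.6^2.02 = 167.0123
W = 0.136 * 167.0123 = 22.7 kg

22.7


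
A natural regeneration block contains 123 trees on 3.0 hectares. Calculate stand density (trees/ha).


Formula: Stand Density = N_trees / Area_ha
Density = 123 trees / 3.0 ha
Density = 41 trees/ha

41


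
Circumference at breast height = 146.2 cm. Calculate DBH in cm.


Formula: DBH = C / pi
DBH = 146.2 / pi
pi = 3.14159...
DBH = 46.5 cm

46.5


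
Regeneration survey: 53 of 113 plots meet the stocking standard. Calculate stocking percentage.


Formula: Stocking % = stocked plots / total plots * 100
Stocking = 53 / 113 * 100
Stocking = 0.469 * 100 = 46.9%

46.9


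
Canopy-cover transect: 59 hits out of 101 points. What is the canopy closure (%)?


Formula: Canopy closure = covered points / total points * 100
Closure = 59 / 101 * 100
Closure = 0.5842 * 100 = 58.4%

58.4


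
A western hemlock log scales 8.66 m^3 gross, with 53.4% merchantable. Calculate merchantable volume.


Formula: MV = V_total * (merchantable_pct / 100)
Merchantable fraction = 53.4% / 100 = 0.534
MV = 8.66 m^3 * 0.534 = 4.624 m^3

4.624


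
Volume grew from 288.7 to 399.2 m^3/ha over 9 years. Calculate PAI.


Formula: PAI = (V_T2 - V_T1) / (T2 - T1)
Volume increment = 399.2 - 288.7 = 110.5 m^3/ha
PAI = 110.5 / 9 = 12.28 m^3/ha/year

12.28


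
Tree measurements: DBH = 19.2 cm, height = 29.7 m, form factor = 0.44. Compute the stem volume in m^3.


Formula: V = pi * (DBH/200)^2 * H * ff
Radius = DBH/200 = 19.2/200 = 0.096 m
Radius^2 = 0.096^2 = 0.009216 m^2
V = pi * 0.009216 * 29.7 * 0.44
V = 0.378 m^3

0.378


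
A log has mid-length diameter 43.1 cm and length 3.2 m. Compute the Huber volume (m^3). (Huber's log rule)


Huber: V = Am * L,  Am = pi*(Dm/200)^2
Am = pi*(43.1/200)^2 = 0.145896 m^2
V = 0.145896*3.2 = 0.4669 m^3

0.4669


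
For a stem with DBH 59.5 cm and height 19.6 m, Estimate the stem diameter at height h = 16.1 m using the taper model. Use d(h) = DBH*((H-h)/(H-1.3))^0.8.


Taper: d(h) = DBH * ((H - h) / (H - 1.3))^0.8
Numerator = H - h = 19.6 - 16.1 = 3.5 m
Denominator = H - 1.3 = 19.6 - 1.3 = 18.3 m
Ratio = 3.5 / 18.3 = 0.19126
d = 59.5 * 0.19126^0.8 = 15.8 cm

15.8


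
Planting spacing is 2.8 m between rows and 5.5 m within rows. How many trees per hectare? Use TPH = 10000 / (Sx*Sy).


Formula: TPH = 10000 m^2/ha / (spacing_x * spacing_y)
Area per tree = 2.8 m * 5.5 m = 15.4 m^2
TPH = 10000 / 15.4 = 649 trees/ha

649


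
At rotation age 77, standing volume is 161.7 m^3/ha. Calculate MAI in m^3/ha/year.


Formula: MAI = Total Volume / Stand Age
MAI = 161.7 m^3/ha / 77 years
MAI = 2.1 m^3/ha/year

2.1


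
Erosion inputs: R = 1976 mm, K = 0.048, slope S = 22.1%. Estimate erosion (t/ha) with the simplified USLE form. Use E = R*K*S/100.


Formula: E = R * K * S / 100  (simplified USLE)
R * K = 1976 * 0.048 = 94.848
E = 94.848 * 22.1 / 100 = 20.96 t/ha

20.96


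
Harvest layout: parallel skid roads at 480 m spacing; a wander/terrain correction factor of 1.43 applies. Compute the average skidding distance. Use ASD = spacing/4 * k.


Formula: ASD = (spacing / 4) * correction
Uncorrected distance = spacing / 4 = 480 / 4 = 120 m
ASD = 120 * 1.43 = 172 m

172


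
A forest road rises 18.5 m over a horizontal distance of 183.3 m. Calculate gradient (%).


Formula: Gradient = rise / run * 100
Gradient = 18.5 / 183.3 * 100 = 10.1%

10.1


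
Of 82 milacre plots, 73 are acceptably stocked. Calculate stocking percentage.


Formula: Stocking % = stocked plots / total plots * 100
Stocking = 73 / 82 * 100
Stocking = 0.8902 * 100 = 89.0%

89.0


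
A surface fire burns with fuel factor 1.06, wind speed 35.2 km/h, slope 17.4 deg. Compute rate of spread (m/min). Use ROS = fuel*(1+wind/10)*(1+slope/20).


Formula: ROS = fuel * (1 + wind/10) * (1 + slope/20)
Wind factor = 1 + 35.2/10 = 4.52
Slope factor = 1 + 17.4/20 = 1.87
ROS = 1.06 * 4.52 * 1.87 = 8.96 m/min

8.96


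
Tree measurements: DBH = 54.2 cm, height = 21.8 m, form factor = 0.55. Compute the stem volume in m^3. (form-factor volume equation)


Formula: V = pi * (DBH/200)^2 * H * ff
Radius = DBH/200 = 54.2/200 = 0.271 m
Radius^2 = 0.271^2 = 0.073441 m^2
V = pi * 0.073441 * 21.8 * 0.55
V = 2.766 m^3

2.766


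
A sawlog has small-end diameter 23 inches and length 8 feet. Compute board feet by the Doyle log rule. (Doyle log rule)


Doyle: BF = (D - 4)^2 * L / 16
Adjusted diameter = 23 - 4 = 19 in
(D-4)^2 = 19^2 = 361
BF = 361 * 8 / 16 = 181 BF

181


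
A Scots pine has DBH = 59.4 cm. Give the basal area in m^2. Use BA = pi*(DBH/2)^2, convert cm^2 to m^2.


Formula: BA = pi * (DBH/2)^2 / 10000  (cm^2 to m^2)
Radius = DBH/2 = 59.4/2 = 29.7 cm
BA = pi * 29.7^2 / 10000
   = 2771.1675 cm^2 / 10000
   = 0.2771 m^2

0.2771


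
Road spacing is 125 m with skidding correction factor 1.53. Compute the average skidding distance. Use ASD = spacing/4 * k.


Formula: ASD = (spacing / 4) * correction
Uncorrected distance = spacing / 4 = 125 / 4 = 31.25 m
ASD = 31.25 * 1.53 = 48 m

48


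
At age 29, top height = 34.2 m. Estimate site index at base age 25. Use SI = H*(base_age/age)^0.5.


Formula: SI = H_dom * (base_age / age)^0.5
Age ratio = 25 / 29 = 0.86207
sqrt(age_ratio) = 0.92848
SI = 34.2 * 0.92848 = 31.8 m

31.8


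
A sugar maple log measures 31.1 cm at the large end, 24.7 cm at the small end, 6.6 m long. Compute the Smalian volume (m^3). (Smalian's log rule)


Smalian: V = (A1 + A2)/2 * L,  A = pi*(D/200)^2
A1 = pi*(31.1/200)^2 = 0.075964 m^2
A2 = pi*(24.7/200)^2 = 0.047916 m^2
V = (0.075964+0.047916)/2*6.6 = 0.4088 m^3

0.4088


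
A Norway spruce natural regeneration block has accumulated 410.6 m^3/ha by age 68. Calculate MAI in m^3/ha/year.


Formula: MAI = Total Volume / Stand Age
MAI = 410.6 m^3/ha / 68 years
MAI = 6.04 m^3/ha/year

6.04


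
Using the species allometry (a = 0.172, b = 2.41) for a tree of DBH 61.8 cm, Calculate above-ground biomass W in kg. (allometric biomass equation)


Formula: W = a * DBH^b  (allometric power law)
DBH^b = 61.8^2.41 = 20714.8706
W = 0.172 * 20714.8706 = 3563.0 kg

3563.0


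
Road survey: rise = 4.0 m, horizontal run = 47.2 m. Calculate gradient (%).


Formula: Gradient = rise / run * 100
Gradient = 4.0 / 47.2 * 100 = 8.5%

8.5


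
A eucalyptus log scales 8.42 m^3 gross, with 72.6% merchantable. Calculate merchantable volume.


Formula: MV = V_total * (merchantable_pct / 100)
Merchantable fraction = 72.6% / 100 = 0.726
MV = 8.42 m^3 * 0.726 = 6.113 m^3

6.113


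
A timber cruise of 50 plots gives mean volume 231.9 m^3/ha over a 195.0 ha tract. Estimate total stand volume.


Formula: Total Volume = Mean Volume per ha * Total Area
Total Volume = 231.9 m^3/ha * 195.0 ha
Total Volume = 45221 m^3

45221


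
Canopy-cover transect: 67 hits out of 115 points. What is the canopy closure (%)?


Formula: Canopy closure = covered points / total points * 100
Closure = 67 / 115 * 100
Closure = 0.5826 * 100 = 58.3%

58.3


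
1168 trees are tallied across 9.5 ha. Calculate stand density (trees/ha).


Formula: Stand Density = N_trees / Area_ha
Density = 1168 trees / 9.5 ha
Density = 123 trees/ha

123


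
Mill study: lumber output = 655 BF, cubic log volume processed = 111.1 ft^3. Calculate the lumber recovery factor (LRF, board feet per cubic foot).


Formula: LRF = Lumber Output (BF) / Log Input (ft^3)
LRF = 655 BF / 111.1 ft^3
LRF = 5.9 BF/ft^3

5.9


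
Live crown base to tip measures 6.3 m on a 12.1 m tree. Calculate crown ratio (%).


Formula: Crown Ratio = (Crown Length / Total Height) * 100
CR = (6.3 m / 12.1 m) * 100
CR = 0.5207 * 100 = 52.1%

52.1


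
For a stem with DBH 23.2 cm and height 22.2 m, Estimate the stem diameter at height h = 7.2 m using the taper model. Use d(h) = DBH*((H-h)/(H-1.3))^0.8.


Taper: d(h) = DBH * ((H - h) / (H - 1.3))^0.8
Numerator = H - h = 22.2 - 7.2 = 15.0 m
Denominator = H - 1.3 = 22.2 - 1.3 = 20.9 m
Ratio = 15.0 / 20.9 = 0.7177
d = 23.2 * 0.7177^0.8 = 17.8 cm

17.8


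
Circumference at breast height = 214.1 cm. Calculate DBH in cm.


Formula: DBH = C / pi
DBH = 214.1 / pi
pi = 3.14159...
DBH = 68.2 cm

68.2


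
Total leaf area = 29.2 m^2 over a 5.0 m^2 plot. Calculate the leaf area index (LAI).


Formula: LAI = total leaf area / ground area  (dimensionless)
LAI = 29.2 m^2 / 5.0 m^2
LAI = 5.84

5.84


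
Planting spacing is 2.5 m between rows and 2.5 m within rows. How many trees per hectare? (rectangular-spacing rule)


Formula: TPH = 10000 m^2/ha / (spacing_x * spacing_y)
Area per tree = 2.5 m * 2.5 m = 6.25 m^2
TPH = 10000 / 6.25 = 1600 trees/ha

1600


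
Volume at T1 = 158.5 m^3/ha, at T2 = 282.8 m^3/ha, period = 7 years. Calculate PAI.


Formula: PAI = (V_T2 - V_T1) / (T2 - T1)
Volume increment = 282.8 - 158.5 = 124.3 m^3/ha
PAI = 124.3 / 7 = 17.76 m^3/ha/year

17.76


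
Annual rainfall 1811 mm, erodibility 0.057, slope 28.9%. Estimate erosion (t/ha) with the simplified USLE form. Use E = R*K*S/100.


Formula: E = R * K * S / 100  (simplified USLE)
R * K = 1811 * 0.057 = 103.227
E = 103.227 * 28.9 / 100 = 29.83 t/ha

29.83


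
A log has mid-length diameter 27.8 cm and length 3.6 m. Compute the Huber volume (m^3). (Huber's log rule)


Huber: V = Am * L,  Am = pi*(Dm/200)^2
Am = pi*(27.8/200)^2 = 0.060699 m^2
V = 0.060699*3.6 = 0.2185 m^3

0.2185


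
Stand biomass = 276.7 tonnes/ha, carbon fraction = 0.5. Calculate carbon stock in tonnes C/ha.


Formula: Carbon Stock = Biomass * Carbon Fraction
C = 276.7 t/ha * 0.5
C = 138.4 t C/ha

138.4


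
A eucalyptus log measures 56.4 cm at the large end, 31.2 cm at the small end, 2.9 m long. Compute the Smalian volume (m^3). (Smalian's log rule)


Smalian: V = (A1 + A2)/2 * L,  A = pi*(D/200)^2
A1 = pi*(56.4/200)^2 = 0.249832 m^2
A2 = pi*(31.2/200)^2 = 0.076454 m^2
V = (0.249832+0.076454)/2*2.9 = 0.4731 m^3

0.4731


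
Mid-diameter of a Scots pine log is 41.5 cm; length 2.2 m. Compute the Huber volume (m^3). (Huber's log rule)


Huber: V = Am * L,  Am = pi*(Dm/200)^2
Am = pi*(41.5/200)^2 = 0.135265 m^2
V = 0.135265*2.2 = 0.2976 m^3

0.2976


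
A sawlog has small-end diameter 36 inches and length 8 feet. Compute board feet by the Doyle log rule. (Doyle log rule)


Doyle: BF = (D - 4)^2 * L / 16
Adjusted diameter = 36 - 4 = 32 in
(D-4)^2 = 32^2 = 1024
BF = 1024 * 8 / 16 = 512 BF

512


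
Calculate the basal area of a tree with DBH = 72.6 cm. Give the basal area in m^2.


Formula: BA = pi * (DBH/2)^2 / 10000  (cm^2 to m^2)
Radius = DBH/2 = 72.6/2 = 36.3 cm
BA = pi * 36.3^2 / 10000
   = 4139.6452 cm^2 / 10000
   = 0.414 m^2

0.414


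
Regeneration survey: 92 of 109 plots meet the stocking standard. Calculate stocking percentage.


Formula: Stocking % = stocked plots / total plots * 100
Stocking = 92 / 109 * 100
Stocking = 0.844 * 100 = 84.4%

84.4


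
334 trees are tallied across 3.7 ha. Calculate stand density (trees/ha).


Formula: Stand Density = N_trees / Area_ha
Density = 334 trees / 3.7 ha
Density = 90 trees/ha

90


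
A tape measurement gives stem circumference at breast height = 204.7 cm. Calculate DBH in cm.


Formula: DBH = C / pi
DBH = 204.7 / pi
pi = 3.14159...
DBH = 65.2 cm

65.2


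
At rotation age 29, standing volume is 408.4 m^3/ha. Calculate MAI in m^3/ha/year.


Formula: MAI = Total Volume / Stand Age
MAI = 408.4 m^3/ha / 29 years
MAI = 14.08 m^3/ha/year

14.08


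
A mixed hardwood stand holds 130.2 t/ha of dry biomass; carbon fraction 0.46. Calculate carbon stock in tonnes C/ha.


Formula: Carbon Stock = Biomass * Carbon Fraction
C = 130.2 t/ha * 0.46
C = 59.9 t C/ha

59.9


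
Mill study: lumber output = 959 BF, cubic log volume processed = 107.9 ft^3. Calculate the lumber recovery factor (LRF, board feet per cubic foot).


Formula: LRF = Lumber Output (BF) / Log Input (ft^3)
LRF = 959 BF / 107.9 ft^3
LRF = 8.89 BF/ft^3

8.89


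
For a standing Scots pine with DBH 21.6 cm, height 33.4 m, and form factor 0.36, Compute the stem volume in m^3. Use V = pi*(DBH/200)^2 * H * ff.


Formula: V = pi * (DBH/200)^2 * H * ff
Radius = DBH/200 = 21.6/200 = 0.108 m
Radius^2 = 0.108^2 = 0.011664 m^2
V = pi * 0.011664 * 33.4 * 0.36
V = 0.441 m^3

0.441


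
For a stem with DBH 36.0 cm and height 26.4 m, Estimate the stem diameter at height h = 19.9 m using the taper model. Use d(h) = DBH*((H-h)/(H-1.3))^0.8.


Taper: d(h) = DBH * ((H - h) / (H - 1.3))^0.8
Numerator = H - h = 26.4 - 19.9 = 6.5 m
Denominator = H - 1.3 = 26.4 - 1.3 = 25.1 m
Ratio = 6.5 / 25.1 = 0.25896
d = 36.0 * 0.25896^0.8 = 12.2 cm

12.2


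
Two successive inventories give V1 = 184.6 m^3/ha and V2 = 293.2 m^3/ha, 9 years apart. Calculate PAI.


Formula: PAI = (V_T2 - V_T1) / (T2 - T1)
Volume increment = 293.2 - 184.6 = 108.6 m^3/ha
PAI = 108.6 / 9 = 12.07 m^3/ha/year

12.07


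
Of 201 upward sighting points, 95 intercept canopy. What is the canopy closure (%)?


Formula: Canopy closure = covered points / total points * 100
Closure = 95 / 201 * 100
Closure = 0.4726 * 100 = 47.3%

47.3


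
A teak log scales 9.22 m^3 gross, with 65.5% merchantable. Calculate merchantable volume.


Formula: MV = V_total * (merchantable_pct / 100)
Merchantable fraction = 65.5% / 100 = 0.655
MV = 9.22 m^3 * 0.655 = 6.039 m^3

6.039


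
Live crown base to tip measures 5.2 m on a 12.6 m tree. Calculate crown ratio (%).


Formula: Crown Ratio = (Crown Length / Total Height) * 100
CR = (5.2 m / 12.6 m) * 100
CR = 0.4127 * 100 = 41.3%

41.3


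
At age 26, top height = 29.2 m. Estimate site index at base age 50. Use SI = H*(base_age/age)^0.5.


Formula: SI = H_dom * (base_age / age)^0.5
Age ratio = 50 / 26 = 1.92308
sqrt(age_ratio) = 1.38675
SI = 29.2 * 1.38675 = 40.5 m

40.5


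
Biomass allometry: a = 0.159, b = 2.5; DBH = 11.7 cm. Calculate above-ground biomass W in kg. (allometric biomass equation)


Formula: W = a * DBH^b  (allometric power law)
DBH^b = 11.7^2.5 = 468.2358
W = 0.159 * 468.2358 = 74.4 kg

74.4


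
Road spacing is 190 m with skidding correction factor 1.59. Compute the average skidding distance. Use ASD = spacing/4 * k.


Formula: ASD = (spacing / 4) * correction
Uncorrected distance = spacing / 4 = 190 / 4 = 47.5 m
ASD = 47.5 * 1.59 = 76 m

76


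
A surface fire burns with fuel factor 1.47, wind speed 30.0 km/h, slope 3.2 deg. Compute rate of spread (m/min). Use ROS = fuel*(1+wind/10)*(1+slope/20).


Formula: ROS = fuel * (1 + wind/10) * (1 + slope/20)
Wind factor = 1 + 30.0/10 = 4.0
Slope factor = 1 + 3.2/20 = 1.16
ROS = 1.47 * 4.0 * 1.16 = 6.82 m/min

6.82


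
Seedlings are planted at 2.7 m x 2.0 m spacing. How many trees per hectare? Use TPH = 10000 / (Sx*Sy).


Formula: TPH = 10000 m^2/ha / (spacing_x * spacing_y)
Area per tree = 2.7 m * 2.0 m = 5.4 m^2
TPH = 10000 / 5.4 = 1852 trees/ha

1852


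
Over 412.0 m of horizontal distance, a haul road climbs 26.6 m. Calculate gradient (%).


Formula: Gradient = rise / run * 100
Gradient = 26.6 / 412.0 * 100 = 6.5%

6.5


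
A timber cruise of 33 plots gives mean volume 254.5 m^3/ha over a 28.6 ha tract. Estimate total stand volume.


Formula: Total Volume = Mean Volume per ha * Total Area
Total Volume = 254.5 m^3/ha * 28.6 ha
Total Volume = 7279 m^3

7279


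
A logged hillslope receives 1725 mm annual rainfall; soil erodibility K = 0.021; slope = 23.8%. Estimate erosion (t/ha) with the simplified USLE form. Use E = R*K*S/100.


Formula: E = R * K * S / 100  (simplified USLE)
R * K = 1725 * 0.021 = 36.225
E = 36.225 * 23.8 / 100 = 8.62 t/ha

8.62


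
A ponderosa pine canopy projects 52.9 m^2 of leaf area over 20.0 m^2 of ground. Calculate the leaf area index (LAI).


Formula: LAI = total leaf area / ground area  (dimensionless)
LAI = 52.9 m^2 / 20.0 m^2
LAI = 2.65

2.65


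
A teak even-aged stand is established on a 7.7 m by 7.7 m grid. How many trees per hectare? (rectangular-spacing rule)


Formula: TPH = 10000 m^2/ha / (spacing_x * spacing_y)
Area per tree = 7.7 m * 7.7 m = 59.29 m^2
TPH = 10000 / 59.29 = 169 trees/ha

169


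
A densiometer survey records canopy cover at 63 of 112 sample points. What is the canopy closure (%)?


Formula: Canopy closure = covered points / total points * 100
Closure = 63 / 112 * 100
Closure = 0.5625 * 100 = 56.3%

56.3


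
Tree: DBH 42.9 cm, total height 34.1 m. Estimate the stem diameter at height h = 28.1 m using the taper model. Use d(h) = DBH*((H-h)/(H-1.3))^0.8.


Taper: d(h) = DBH * ((H - h) / (H - 1.3))^0.8
Numerator = H - h = 34.1 - 28.1 = 6.0 m
Denominator = H - 1.3 = 34.1 - 1.3 = 32.8 m
Ratio = 6.0 / 32.8 = 0.18293
d = 42.9 * 0.18293^0.8 = 11.0 cm

11.0


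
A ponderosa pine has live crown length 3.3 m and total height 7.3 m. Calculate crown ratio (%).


Formula: Crown Ratio = (Crown Length / Total Height) * 100
CR = (3.3 m / 7.3 m) * 100
CR = 0.4521 * 100 = 45.2%

45.2


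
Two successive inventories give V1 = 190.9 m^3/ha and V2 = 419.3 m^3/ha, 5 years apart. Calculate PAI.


Formula: PAI = (V_T2 - V_T1) / (T2 - T1)
Volume increment = 419.3 - 190.9 = 228.4 m^3/ha
PAI = 228.4 / 5 = 45.68 m^3/ha/year

45.68


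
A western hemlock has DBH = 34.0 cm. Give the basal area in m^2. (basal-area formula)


Formula: BA = pi * (DBH/2)^2 / 10000  (cm^2 to m^2)
Radius = DBH/2 = 34.0/2 = 17.0 cm
BA = pi * 17.0^2 / 10000
   = 907.9203 cm^2 / 10000
   = 0.0908 m^2

0.0908


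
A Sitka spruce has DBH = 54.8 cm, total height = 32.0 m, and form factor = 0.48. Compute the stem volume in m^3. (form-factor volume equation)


Formula: V = pi * (DBH/200)^2 * H * ff
Radius = DBH/200 = 54.8/200 = 0.274 m
Radius^2 = 0.274^2 = 0.075076 m^2
V = pi * 0.075076 * 32.0 * 0.48
V = 3.623 m^3

3.623


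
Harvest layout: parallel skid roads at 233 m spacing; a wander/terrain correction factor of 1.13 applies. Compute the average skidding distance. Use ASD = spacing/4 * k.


Formula: ASD = (spacing / 4) * correction
Uncorrected distance = spacing / 4 = 233 / 4 = 58.25 m
ASD = 58.25 * 1.13 = 66 m

66


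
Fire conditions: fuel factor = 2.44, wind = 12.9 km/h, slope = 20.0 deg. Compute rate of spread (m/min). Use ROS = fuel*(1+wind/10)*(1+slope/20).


Formula: ROS = fuel * (1 + wind/10) * (1 + slope/20)
Wind factor = 1 + 12.9/10 = 2.29
Slope factor = 1 + 20.0/20 = 2.0
ROS = 2.44 * 2.29 * 2.0 = 11.18 m/min

11.18


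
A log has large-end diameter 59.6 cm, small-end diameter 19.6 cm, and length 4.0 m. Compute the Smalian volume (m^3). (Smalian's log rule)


Smalian: V = (A1 + A2)/2 * L,  A = pi*(D/200)^2
A1 = pi*(59.6/200)^2 = 0.278986 m^2
A2 = pi*(19.6/200)^2 = 0.030172 m^2
V = (0.278986+0.030172)/2*4.0 = 0.6183 m^3

0.6183


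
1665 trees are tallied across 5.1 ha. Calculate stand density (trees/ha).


Formula: Stand Density = N_trees / Area_ha
Density = 1665 trees / 5.1 ha
Density = 326 trees/ha

326


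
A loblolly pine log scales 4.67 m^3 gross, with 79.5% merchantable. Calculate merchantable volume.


Formula: MV = V_total * (merchantable_pct / 100)
Merchantable fraction = 79.5% / 100 = 0.795
MV = 4.67 m^3 * 0.795 = 3.713 m^3

3.713


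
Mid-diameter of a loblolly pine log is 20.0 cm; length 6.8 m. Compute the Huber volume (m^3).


Huber: V = Am * L,  Am = pi*(Dm/200)^2
Am = pi*(20.0/200)^2 = 0.031416 m^2
V = 0.031416*6.8 = 0.2136 m^3

0.2136


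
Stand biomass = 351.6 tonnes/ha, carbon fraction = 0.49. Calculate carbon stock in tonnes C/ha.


Formula: Carbon Stock = Biomass * Carbon Fraction
C = 351.6 t/ha * 0.49
C = 172.3 t C/ha

172.3


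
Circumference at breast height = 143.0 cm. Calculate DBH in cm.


Formula: DBH = C / pi
DBH = 143.0 / pi
pi = 3.14159...
DBH = 45.5 cm

45.5


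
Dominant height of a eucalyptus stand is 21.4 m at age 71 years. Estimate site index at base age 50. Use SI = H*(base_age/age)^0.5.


Formula: SI = H_dom * (base_age / age)^0.5
Age ratio = 50 / 71 = 0.70423
sqrt(age_ratio) = 0.83918
SI = 21.4 * 0.83918 = 18.0 m

18.0


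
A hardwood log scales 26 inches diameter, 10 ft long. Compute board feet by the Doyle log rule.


Doyle: BF = (D - 4)^2 * L / 16
Adjusted diameter = 26 - 4 = 22 in
(D-4)^2 = 22^2 = 484
BF = 484 * 10 / 16 = 303 BF

303


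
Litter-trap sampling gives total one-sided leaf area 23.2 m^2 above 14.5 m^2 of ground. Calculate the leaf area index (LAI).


Formula: LAI = total leaf area / ground area  (dimensionless)
LAI = 23.2 m^2 / 14.5 m^2
LAI = 1.6

1.6


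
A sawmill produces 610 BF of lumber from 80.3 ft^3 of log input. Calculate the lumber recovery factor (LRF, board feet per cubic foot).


Formula: LRF = Lumber Output (BF) / Log Input (ft^3)
LRF = 610 BF / 80.3 ft^3
LRF = 7.6 BF/ft^3

7.6


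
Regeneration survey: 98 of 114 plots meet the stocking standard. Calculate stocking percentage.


Formula: Stocking % = stocked plots / total plots * 100
Stocking = 98 / 114 * 100
Stocking = 0.8596 * 100 = 86.0%

86.0


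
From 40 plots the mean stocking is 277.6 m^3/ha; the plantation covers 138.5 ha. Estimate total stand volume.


Formula: Total Volume = Mean Volume per ha * Total Area
Total Volume = 277.6 m^3/ha * 138.5 ha
Total Volume = 38448 m^3

38448


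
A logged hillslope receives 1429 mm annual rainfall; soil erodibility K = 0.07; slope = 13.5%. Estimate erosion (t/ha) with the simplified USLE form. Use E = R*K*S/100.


Formula: E = R * K * S / 100  (simplified USLE)
R * K = 1429 * 0.07 = 100.03
E = 100.03 * 13.5 / 100 = 13.5 t/ha

13.5


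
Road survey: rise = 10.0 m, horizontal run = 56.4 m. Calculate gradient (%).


Formula: Gradient = rise / run * 100
Gradient = 10.0 / 56.4 * 100 = 17.7%

17.7


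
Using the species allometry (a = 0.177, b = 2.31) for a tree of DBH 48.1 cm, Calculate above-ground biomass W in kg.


Formula: W = a * DBH^b  (allometric power law)
DBH^b = 48.1^2.31 = 7686.9689
W = 0.177 * 7686.9689 = 1360.6 kg

1360.6


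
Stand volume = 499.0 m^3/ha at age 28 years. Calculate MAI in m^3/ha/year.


Formula: MAI = Total Volume / Stand Age
MAI = 499.0 m^3/ha / 28 years
MAI = 17.82 m^3/ha/year

17.82


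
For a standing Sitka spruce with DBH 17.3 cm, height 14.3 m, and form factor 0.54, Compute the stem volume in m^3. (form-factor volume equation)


Formula: V = pi * (DBH/200)^2 * H * ff
Radius = DBH/200 = 17.3/200 = 0.0865 m
Radius^2 = 0.0865^2 = 0.00748225 m^2
V = pi * 0.00748225 * 14.3 * 0.54
V = 0.182 m^3

0.182


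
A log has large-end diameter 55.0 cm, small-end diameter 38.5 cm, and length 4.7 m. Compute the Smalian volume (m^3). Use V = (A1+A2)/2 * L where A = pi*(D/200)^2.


Smalian: V = (A1 + A2)/2 * L,  A = pi*(D/200)^2
A1 = pi*(55.0/200)^2 = 0.237583 m^2
A2 = pi*(38.5/200)^2 = 0.116416 m^2
V = (0.237583+0.116416)/2*4.7 = 0.8319 m^3

0.8319
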